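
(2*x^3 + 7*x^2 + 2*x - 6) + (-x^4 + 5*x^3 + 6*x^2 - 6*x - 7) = -x^4 + 7*x^3 + 13*x^2 - 4*x - 13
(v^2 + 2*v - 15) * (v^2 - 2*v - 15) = v^4 - 34*v^2 + 225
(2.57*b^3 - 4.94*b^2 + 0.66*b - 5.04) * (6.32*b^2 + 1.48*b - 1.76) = 16.2424*b^5 - 27.4172*b^4 - 7.6632*b^3 - 22.1816*b^2 - 8.6208*b + 8.8704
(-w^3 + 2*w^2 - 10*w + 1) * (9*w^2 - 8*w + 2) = -9*w^5 + 26*w^4 - 108*w^3 + 93*w^2 - 28*w + 2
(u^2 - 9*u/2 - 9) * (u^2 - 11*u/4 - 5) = u^4 - 29*u^3/4 - 13*u^2/8 + 189*u/4 + 45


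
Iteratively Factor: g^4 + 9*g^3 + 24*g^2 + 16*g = (g + 4)*(g^3 + 5*g^2 + 4*g) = (g + 1)*(g + 4)*(g^2 + 4*g) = (g + 1)*(g + 4)^2*(g)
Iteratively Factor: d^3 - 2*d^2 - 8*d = (d)*(d^2 - 2*d - 8) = d*(d - 4)*(d + 2)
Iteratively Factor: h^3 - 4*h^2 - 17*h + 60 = (h - 3)*(h^2 - h - 20) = (h - 3)*(h + 4)*(h - 5)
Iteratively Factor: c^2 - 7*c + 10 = (c - 5)*(c - 2)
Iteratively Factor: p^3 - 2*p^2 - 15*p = (p - 5)*(p^2 + 3*p) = p*(p - 5)*(p + 3)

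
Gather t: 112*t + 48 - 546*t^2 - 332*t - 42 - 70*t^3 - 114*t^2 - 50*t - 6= -70*t^3 - 660*t^2 - 270*t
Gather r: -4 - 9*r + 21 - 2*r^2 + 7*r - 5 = -2*r^2 - 2*r + 12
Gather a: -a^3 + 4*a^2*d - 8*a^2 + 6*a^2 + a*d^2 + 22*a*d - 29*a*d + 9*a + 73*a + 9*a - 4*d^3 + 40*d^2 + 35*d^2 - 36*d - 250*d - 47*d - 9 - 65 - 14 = -a^3 + a^2*(4*d - 2) + a*(d^2 - 7*d + 91) - 4*d^3 + 75*d^2 - 333*d - 88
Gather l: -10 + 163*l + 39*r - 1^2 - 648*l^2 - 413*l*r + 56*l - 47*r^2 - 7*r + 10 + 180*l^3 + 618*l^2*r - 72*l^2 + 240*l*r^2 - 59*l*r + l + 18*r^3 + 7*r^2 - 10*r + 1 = 180*l^3 + l^2*(618*r - 720) + l*(240*r^2 - 472*r + 220) + 18*r^3 - 40*r^2 + 22*r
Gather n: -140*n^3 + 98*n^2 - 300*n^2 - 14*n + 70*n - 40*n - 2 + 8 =-140*n^3 - 202*n^2 + 16*n + 6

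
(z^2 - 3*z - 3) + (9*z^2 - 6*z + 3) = 10*z^2 - 9*z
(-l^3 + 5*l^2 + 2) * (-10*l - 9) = 10*l^4 - 41*l^3 - 45*l^2 - 20*l - 18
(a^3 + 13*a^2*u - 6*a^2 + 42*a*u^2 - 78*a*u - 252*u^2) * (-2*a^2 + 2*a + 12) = -2*a^5 - 26*a^4*u + 14*a^4 - 84*a^3*u^2 + 182*a^3*u + 588*a^2*u^2 - 72*a^2 - 936*a*u - 3024*u^2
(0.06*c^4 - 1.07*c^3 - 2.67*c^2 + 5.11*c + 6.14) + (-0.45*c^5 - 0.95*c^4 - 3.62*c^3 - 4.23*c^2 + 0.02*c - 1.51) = -0.45*c^5 - 0.89*c^4 - 4.69*c^3 - 6.9*c^2 + 5.13*c + 4.63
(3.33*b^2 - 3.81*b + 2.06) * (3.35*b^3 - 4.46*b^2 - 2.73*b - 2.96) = 11.1555*b^5 - 27.6153*b^4 + 14.8027*b^3 - 8.6431*b^2 + 5.6538*b - 6.0976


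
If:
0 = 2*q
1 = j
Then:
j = 1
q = 0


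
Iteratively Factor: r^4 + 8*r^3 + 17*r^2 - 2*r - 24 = (r + 4)*(r^3 + 4*r^2 + r - 6) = (r + 3)*(r + 4)*(r^2 + r - 2) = (r - 1)*(r + 3)*(r + 4)*(r + 2)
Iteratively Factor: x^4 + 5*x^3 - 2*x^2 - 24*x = (x)*(x^3 + 5*x^2 - 2*x - 24) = x*(x + 4)*(x^2 + x - 6) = x*(x + 3)*(x + 4)*(x - 2)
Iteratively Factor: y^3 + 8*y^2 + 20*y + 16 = (y + 2)*(y^2 + 6*y + 8) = (y + 2)*(y + 4)*(y + 2)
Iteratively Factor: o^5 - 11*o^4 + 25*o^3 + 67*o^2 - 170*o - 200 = (o - 4)*(o^4 - 7*o^3 - 3*o^2 + 55*o + 50) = (o - 4)*(o + 1)*(o^3 - 8*o^2 + 5*o + 50) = (o - 4)*(o + 1)*(o + 2)*(o^2 - 10*o + 25) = (o - 5)*(o - 4)*(o + 1)*(o + 2)*(o - 5)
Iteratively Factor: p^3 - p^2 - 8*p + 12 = (p - 2)*(p^2 + p - 6) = (p - 2)*(p + 3)*(p - 2)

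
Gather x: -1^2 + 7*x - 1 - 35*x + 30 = 28 - 28*x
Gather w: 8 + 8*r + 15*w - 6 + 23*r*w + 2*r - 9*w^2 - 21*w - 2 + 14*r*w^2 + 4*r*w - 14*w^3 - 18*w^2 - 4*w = 10*r - 14*w^3 + w^2*(14*r - 27) + w*(27*r - 10)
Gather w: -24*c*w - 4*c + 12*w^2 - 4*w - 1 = -4*c + 12*w^2 + w*(-24*c - 4) - 1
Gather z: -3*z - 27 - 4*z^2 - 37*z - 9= -4*z^2 - 40*z - 36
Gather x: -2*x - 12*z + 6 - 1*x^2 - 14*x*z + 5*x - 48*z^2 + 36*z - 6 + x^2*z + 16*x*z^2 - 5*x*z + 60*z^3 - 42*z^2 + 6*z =x^2*(z - 1) + x*(16*z^2 - 19*z + 3) + 60*z^3 - 90*z^2 + 30*z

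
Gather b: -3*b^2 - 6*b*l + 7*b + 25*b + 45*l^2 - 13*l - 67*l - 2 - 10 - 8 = -3*b^2 + b*(32 - 6*l) + 45*l^2 - 80*l - 20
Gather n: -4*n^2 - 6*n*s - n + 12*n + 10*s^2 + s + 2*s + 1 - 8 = -4*n^2 + n*(11 - 6*s) + 10*s^2 + 3*s - 7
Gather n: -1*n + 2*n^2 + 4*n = 2*n^2 + 3*n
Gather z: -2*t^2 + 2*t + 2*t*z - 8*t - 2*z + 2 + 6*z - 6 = -2*t^2 - 6*t + z*(2*t + 4) - 4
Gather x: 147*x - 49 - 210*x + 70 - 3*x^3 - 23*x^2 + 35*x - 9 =-3*x^3 - 23*x^2 - 28*x + 12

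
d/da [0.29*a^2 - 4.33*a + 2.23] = 0.58*a - 4.33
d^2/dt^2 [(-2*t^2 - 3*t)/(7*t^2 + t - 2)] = 14*(-19*t^3 - 12*t^2 - 18*t - 2)/(343*t^6 + 147*t^5 - 273*t^4 - 83*t^3 + 78*t^2 + 12*t - 8)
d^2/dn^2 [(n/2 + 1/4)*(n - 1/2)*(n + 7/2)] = 3*n + 7/2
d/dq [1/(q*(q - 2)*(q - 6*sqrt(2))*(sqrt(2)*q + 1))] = (-sqrt(2)*q*(q - 2)*(q - 6*sqrt(2)) - q*(q - 2)*(sqrt(2)*q + 1) - q*(q - 6*sqrt(2))*(sqrt(2)*q + 1) - (q - 2)*(q - 6*sqrt(2))*(sqrt(2)*q + 1))/(q^2*(q - 2)^2*(q - 6*sqrt(2))^2*(sqrt(2)*q + 1)^2)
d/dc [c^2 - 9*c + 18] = 2*c - 9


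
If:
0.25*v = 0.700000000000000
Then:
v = 2.80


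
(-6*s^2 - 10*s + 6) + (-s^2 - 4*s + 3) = -7*s^2 - 14*s + 9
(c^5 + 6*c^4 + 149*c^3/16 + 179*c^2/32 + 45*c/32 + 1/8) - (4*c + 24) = c^5 + 6*c^4 + 149*c^3/16 + 179*c^2/32 - 83*c/32 - 191/8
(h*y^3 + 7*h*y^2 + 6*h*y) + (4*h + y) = h*y^3 + 7*h*y^2 + 6*h*y + 4*h + y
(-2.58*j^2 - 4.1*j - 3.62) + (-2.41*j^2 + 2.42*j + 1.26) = -4.99*j^2 - 1.68*j - 2.36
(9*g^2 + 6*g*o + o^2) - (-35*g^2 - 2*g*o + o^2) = 44*g^2 + 8*g*o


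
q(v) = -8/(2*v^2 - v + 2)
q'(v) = -8*(1 - 4*v)/(2*v^2 - v + 2)^2 = 8*(4*v - 1)/(2*v^2 - v + 2)^2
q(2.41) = -0.71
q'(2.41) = 0.55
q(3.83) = -0.29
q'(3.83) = 0.15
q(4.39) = -0.22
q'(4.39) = 0.10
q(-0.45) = -2.80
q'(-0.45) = -2.75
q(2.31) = -0.77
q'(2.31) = 0.61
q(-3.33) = -0.29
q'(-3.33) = -0.15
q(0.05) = -4.09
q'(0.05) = -1.67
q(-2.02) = -0.66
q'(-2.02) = -0.49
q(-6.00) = -0.10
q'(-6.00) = -0.03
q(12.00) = -0.03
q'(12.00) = 0.00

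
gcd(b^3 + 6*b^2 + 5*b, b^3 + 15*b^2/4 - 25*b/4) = b^2 + 5*b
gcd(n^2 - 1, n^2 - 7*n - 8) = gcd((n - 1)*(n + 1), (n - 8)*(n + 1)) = n + 1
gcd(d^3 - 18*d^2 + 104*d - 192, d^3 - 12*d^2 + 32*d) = d^2 - 12*d + 32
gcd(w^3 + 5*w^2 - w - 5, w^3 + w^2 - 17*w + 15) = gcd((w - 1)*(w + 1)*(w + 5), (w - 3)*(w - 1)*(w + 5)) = w^2 + 4*w - 5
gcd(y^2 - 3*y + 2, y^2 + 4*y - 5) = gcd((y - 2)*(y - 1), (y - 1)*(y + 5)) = y - 1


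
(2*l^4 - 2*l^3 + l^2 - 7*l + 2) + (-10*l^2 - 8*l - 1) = 2*l^4 - 2*l^3 - 9*l^2 - 15*l + 1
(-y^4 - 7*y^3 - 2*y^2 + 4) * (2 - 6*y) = 6*y^5 + 40*y^4 - 2*y^3 - 4*y^2 - 24*y + 8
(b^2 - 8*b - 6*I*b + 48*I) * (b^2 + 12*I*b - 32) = b^4 - 8*b^3 + 6*I*b^3 + 40*b^2 - 48*I*b^2 - 320*b + 192*I*b - 1536*I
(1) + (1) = 2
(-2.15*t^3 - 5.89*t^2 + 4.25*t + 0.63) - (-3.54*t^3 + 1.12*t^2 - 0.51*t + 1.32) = 1.39*t^3 - 7.01*t^2 + 4.76*t - 0.69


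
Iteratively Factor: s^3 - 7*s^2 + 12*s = (s - 3)*(s^2 - 4*s) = s*(s - 3)*(s - 4)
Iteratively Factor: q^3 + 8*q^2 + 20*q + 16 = (q + 4)*(q^2 + 4*q + 4) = (q + 2)*(q + 4)*(q + 2)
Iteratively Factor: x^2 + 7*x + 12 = (x + 3)*(x + 4)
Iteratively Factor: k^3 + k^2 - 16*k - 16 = (k - 4)*(k^2 + 5*k + 4) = (k - 4)*(k + 1)*(k + 4)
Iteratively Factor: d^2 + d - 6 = (d + 3)*(d - 2)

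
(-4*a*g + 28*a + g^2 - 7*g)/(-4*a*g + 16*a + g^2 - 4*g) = (g - 7)/(g - 4)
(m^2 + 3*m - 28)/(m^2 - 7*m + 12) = (m + 7)/(m - 3)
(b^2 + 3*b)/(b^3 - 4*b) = (b + 3)/(b^2 - 4)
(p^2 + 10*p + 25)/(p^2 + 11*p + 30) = (p + 5)/(p + 6)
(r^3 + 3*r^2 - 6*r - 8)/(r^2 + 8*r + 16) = (r^2 - r - 2)/(r + 4)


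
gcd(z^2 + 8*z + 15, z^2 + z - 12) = 1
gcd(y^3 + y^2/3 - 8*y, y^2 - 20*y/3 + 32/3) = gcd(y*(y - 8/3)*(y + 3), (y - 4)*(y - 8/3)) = y - 8/3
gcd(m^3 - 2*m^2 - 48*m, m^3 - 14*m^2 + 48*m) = m^2 - 8*m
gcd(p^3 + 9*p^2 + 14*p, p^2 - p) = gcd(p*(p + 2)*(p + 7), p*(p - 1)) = p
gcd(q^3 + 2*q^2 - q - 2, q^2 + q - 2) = q^2 + q - 2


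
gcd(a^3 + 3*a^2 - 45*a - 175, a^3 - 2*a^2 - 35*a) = a^2 - 2*a - 35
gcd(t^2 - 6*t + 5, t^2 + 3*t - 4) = t - 1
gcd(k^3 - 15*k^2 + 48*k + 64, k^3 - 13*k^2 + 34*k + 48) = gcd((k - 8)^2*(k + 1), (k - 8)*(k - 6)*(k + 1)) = k^2 - 7*k - 8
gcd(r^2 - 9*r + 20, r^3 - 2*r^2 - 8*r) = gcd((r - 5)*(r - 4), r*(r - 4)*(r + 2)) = r - 4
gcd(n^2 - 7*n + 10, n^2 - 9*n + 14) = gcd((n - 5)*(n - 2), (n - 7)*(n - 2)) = n - 2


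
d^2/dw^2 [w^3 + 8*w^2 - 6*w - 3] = 6*w + 16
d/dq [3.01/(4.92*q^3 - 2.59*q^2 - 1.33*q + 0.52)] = (-44.4276*q^2 + 15.5918*q + 4.0033)/(4.92*q^3 - 2.59*q^2 - 1.33*q + 0.52)^2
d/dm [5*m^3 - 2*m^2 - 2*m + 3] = 15*m^2 - 4*m - 2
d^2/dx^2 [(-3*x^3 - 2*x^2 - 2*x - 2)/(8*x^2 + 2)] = (-20*x^3 - 72*x^2 + 15*x + 6)/(64*x^6 + 48*x^4 + 12*x^2 + 1)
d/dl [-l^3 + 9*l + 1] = 9 - 3*l^2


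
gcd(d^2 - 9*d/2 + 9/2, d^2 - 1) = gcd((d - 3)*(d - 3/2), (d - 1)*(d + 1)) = 1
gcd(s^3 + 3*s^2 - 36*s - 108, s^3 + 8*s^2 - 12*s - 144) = s + 6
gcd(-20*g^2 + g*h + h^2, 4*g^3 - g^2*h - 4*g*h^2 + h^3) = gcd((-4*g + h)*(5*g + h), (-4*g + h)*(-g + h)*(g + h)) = 4*g - h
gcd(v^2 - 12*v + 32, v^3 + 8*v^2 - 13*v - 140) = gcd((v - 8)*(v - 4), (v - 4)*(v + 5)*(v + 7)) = v - 4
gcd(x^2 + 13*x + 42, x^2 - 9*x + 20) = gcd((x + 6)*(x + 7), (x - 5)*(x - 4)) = 1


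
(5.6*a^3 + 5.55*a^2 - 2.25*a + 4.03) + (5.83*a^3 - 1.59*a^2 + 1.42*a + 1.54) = 11.43*a^3 + 3.96*a^2 - 0.83*a + 5.57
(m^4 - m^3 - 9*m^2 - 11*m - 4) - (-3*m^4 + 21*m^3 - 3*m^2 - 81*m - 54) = 4*m^4 - 22*m^3 - 6*m^2 + 70*m + 50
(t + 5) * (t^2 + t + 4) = t^3 + 6*t^2 + 9*t + 20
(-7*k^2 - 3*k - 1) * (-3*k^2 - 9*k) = 21*k^4 + 72*k^3 + 30*k^2 + 9*k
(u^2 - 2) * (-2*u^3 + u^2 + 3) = -2*u^5 + u^4 + 4*u^3 + u^2 - 6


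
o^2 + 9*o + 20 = (o + 4)*(o + 5)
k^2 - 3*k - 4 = (k - 4)*(k + 1)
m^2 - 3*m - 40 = (m - 8)*(m + 5)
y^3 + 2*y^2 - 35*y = y*(y - 5)*(y + 7)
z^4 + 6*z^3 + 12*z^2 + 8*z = z*(z + 2)^3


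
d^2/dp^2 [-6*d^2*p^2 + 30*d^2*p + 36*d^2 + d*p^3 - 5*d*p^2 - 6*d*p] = 2*d*(-6*d + 3*p - 5)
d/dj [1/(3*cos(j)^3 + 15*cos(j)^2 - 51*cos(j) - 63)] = (3*cos(j)^2 + 10*cos(j) - 17)*sin(j)/(3*(cos(j)^3 + 5*cos(j)^2 - 17*cos(j) - 21)^2)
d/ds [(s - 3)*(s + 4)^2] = (s + 4)*(3*s - 2)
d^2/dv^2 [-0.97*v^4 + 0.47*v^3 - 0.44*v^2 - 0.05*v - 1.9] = -11.64*v^2 + 2.82*v - 0.88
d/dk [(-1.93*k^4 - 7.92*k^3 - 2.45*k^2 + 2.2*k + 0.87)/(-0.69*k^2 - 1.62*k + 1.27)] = (2.6634*k^5 + 14.8446*k^4 + 15.8564*k^3 - 24.6882*k^2 - 5.0224*k + 4.2034)/(0.4761*k^4 + 2.2356*k^3 + 0.871800000000001*k^2 - 4.1148*k + 1.6129)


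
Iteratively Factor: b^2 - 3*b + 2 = (b - 2)*(b - 1)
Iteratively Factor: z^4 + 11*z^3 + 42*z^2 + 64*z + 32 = (z + 2)*(z^3 + 9*z^2 + 24*z + 16) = (z + 2)*(z + 4)*(z^2 + 5*z + 4) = (z + 1)*(z + 2)*(z + 4)*(z + 4)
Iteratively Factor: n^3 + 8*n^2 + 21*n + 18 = (n + 3)*(n^2 + 5*n + 6) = (n + 3)^2*(n + 2)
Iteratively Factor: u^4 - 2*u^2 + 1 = (u - 1)*(u^3 + u^2 - u - 1) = (u - 1)*(u + 1)*(u^2 - 1) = (u - 1)^2*(u + 1)*(u + 1)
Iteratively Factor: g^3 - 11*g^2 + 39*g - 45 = (g - 3)*(g^2 - 8*g + 15) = (g - 3)^2*(g - 5)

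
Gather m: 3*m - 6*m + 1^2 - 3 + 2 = -3*m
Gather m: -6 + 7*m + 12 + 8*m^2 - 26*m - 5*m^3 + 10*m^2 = -5*m^3 + 18*m^2 - 19*m + 6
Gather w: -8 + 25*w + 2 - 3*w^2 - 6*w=-3*w^2 + 19*w - 6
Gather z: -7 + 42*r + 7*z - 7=42*r + 7*z - 14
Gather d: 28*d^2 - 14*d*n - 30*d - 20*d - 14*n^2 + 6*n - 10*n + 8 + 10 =28*d^2 + d*(-14*n - 50) - 14*n^2 - 4*n + 18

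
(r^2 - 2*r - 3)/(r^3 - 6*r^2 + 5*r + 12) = 1/(r - 4)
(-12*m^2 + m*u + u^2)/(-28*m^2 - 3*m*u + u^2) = (-3*m + u)/(-7*m + u)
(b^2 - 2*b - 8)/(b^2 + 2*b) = (b - 4)/b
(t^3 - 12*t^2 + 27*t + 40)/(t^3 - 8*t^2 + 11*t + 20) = (t - 8)/(t - 4)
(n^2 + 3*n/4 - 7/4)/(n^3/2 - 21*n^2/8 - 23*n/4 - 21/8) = 2*(-4*n^2 - 3*n + 7)/(-4*n^3 + 21*n^2 + 46*n + 21)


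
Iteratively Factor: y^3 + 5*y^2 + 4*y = (y + 4)*(y^2 + y) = y*(y + 4)*(y + 1)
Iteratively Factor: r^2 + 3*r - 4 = (r + 4)*(r - 1)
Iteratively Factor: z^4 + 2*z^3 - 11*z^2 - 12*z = (z + 4)*(z^3 - 2*z^2 - 3*z) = z*(z + 4)*(z^2 - 2*z - 3) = z*(z + 1)*(z + 4)*(z - 3)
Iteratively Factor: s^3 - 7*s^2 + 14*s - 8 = (s - 4)*(s^2 - 3*s + 2) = (s - 4)*(s - 1)*(s - 2)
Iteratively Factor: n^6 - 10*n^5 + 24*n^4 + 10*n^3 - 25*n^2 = (n)*(n^5 - 10*n^4 + 24*n^3 + 10*n^2 - 25*n) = n*(n - 5)*(n^4 - 5*n^3 - n^2 + 5*n) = n*(n - 5)*(n + 1)*(n^3 - 6*n^2 + 5*n) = n*(n - 5)*(n - 1)*(n + 1)*(n^2 - 5*n) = n*(n - 5)^2*(n - 1)*(n + 1)*(n)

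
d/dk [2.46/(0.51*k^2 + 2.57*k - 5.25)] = (-2.5092*k - 6.3222)/(0.51*k^2 + 2.57*k - 5.25)^2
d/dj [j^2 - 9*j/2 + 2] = 2*j - 9/2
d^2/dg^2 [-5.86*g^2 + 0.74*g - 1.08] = -11.7200000000000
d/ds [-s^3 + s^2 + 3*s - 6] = -3*s^2 + 2*s + 3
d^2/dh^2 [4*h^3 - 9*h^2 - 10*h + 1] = 24*h - 18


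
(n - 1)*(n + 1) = n^2 - 1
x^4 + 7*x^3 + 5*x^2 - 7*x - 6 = (x - 1)*(x + 1)^2*(x + 6)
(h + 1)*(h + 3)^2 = h^3 + 7*h^2 + 15*h + 9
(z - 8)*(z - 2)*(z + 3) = z^3 - 7*z^2 - 14*z + 48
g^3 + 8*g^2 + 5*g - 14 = (g - 1)*(g + 2)*(g + 7)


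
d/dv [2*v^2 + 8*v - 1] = 4*v + 8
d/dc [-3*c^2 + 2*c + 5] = 2 - 6*c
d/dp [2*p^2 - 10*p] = 4*p - 10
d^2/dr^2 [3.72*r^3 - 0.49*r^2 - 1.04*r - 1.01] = 22.32*r - 0.98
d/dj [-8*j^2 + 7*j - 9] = 7 - 16*j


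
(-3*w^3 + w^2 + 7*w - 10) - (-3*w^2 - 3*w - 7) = -3*w^3 + 4*w^2 + 10*w - 3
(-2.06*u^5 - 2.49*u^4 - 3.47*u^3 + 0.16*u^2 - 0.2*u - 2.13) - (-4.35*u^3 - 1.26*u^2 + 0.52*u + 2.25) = -2.06*u^5 - 2.49*u^4 + 0.879999999999999*u^3 + 1.42*u^2 - 0.72*u - 4.38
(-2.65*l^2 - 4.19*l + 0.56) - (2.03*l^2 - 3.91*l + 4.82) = -4.68*l^2 - 0.28*l - 4.26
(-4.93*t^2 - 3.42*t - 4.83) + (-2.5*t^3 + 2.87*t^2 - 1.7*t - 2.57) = -2.5*t^3 - 2.06*t^2 - 5.12*t - 7.4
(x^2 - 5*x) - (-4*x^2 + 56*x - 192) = 5*x^2 - 61*x + 192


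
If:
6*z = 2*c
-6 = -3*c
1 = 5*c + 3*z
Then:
No Solution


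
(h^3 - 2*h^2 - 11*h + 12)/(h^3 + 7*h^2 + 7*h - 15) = (h - 4)/(h + 5)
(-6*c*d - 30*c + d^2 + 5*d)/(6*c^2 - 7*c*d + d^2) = (-d - 5)/(c - d)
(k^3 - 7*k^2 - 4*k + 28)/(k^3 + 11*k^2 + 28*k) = (k^3 - 7*k^2 - 4*k + 28)/(k*(k^2 + 11*k + 28))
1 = 1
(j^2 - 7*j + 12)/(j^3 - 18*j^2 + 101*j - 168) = (j - 4)/(j^2 - 15*j + 56)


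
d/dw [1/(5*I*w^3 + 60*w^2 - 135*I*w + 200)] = 3*(-I*w^2 - 8*w + 9*I)/(5*(I*w^3 + 12*w^2 - 27*I*w + 40)^2)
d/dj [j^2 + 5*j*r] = 2*j + 5*r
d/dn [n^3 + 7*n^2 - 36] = n*(3*n + 14)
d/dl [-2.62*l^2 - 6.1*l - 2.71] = -5.24*l - 6.1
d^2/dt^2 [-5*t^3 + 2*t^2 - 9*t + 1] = 4 - 30*t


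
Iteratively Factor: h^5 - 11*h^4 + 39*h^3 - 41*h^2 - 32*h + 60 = (h - 5)*(h^4 - 6*h^3 + 9*h^2 + 4*h - 12) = (h - 5)*(h - 2)*(h^3 - 4*h^2 + h + 6) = (h - 5)*(h - 3)*(h - 2)*(h^2 - h - 2) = (h - 5)*(h - 3)*(h - 2)*(h + 1)*(h - 2)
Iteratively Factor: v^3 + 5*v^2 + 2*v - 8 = (v + 2)*(v^2 + 3*v - 4) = (v - 1)*(v + 2)*(v + 4)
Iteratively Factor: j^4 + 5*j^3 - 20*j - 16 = (j + 4)*(j^3 + j^2 - 4*j - 4) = (j - 2)*(j + 4)*(j^2 + 3*j + 2) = (j - 2)*(j + 1)*(j + 4)*(j + 2)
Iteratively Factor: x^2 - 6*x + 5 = (x - 5)*(x - 1)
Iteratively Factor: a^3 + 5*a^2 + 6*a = (a)*(a^2 + 5*a + 6) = a*(a + 2)*(a + 3)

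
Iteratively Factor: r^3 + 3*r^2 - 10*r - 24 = (r + 2)*(r^2 + r - 12) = (r + 2)*(r + 4)*(r - 3)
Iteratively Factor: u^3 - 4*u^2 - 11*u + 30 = (u + 3)*(u^2 - 7*u + 10) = (u - 5)*(u + 3)*(u - 2)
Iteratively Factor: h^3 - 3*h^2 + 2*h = (h - 2)*(h^2 - h) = (h - 2)*(h - 1)*(h)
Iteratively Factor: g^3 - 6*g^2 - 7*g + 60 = (g - 4)*(g^2 - 2*g - 15) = (g - 5)*(g - 4)*(g + 3)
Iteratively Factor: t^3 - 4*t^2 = (t)*(t^2 - 4*t) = t*(t - 4)*(t)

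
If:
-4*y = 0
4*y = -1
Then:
No Solution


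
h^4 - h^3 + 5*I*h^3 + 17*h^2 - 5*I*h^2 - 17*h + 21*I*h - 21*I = (h - 1)*(h - 3*I)*(h + I)*(h + 7*I)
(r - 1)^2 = r^2 - 2*r + 1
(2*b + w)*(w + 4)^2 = 2*b*w^2 + 16*b*w + 32*b + w^3 + 8*w^2 + 16*w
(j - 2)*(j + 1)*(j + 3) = j^3 + 2*j^2 - 5*j - 6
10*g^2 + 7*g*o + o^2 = (2*g + o)*(5*g + o)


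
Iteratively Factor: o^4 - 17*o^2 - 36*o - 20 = (o + 2)*(o^3 - 2*o^2 - 13*o - 10) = (o - 5)*(o + 2)*(o^2 + 3*o + 2) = (o - 5)*(o + 1)*(o + 2)*(o + 2)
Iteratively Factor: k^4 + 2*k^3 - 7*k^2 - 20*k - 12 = (k + 2)*(k^3 - 7*k - 6) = (k - 3)*(k + 2)*(k^2 + 3*k + 2) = (k - 3)*(k + 1)*(k + 2)*(k + 2)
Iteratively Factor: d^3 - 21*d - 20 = (d - 5)*(d^2 + 5*d + 4) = (d - 5)*(d + 1)*(d + 4)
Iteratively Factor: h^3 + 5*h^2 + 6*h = (h + 3)*(h^2 + 2*h) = (h + 2)*(h + 3)*(h)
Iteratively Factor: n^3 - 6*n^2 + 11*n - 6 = (n - 1)*(n^2 - 5*n + 6) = (n - 2)*(n - 1)*(n - 3)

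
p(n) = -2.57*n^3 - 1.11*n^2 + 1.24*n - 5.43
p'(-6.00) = -263.00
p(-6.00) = 502.29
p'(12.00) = -1135.64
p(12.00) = -4591.35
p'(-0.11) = 1.39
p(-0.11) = -5.58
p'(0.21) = 0.43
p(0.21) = -5.24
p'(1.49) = -19.18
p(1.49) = -14.55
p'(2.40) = -48.50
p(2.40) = -44.38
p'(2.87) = -68.64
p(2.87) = -71.77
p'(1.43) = -17.70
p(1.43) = -13.44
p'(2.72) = -61.84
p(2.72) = -61.99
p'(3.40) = -95.44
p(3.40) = -115.06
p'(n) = -7.71*n^2 - 2.22*n + 1.24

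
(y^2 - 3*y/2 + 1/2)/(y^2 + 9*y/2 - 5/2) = (y - 1)/(y + 5)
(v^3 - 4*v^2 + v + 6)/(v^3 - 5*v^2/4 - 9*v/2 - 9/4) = 4*(v - 2)/(4*v + 3)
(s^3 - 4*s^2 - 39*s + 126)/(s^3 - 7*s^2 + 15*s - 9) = (s^2 - s - 42)/(s^2 - 4*s + 3)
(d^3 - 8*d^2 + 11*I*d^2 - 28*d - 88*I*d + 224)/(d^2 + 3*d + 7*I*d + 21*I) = (d^2 + 4*d*(-2 + I) - 32*I)/(d + 3)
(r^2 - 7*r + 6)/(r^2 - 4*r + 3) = (r - 6)/(r - 3)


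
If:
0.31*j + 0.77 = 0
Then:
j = -2.48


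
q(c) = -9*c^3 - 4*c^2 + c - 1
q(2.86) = -241.40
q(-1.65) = 26.89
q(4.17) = -718.99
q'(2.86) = -242.73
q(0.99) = -12.66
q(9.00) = -6877.00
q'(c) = -27*c^2 - 8*c + 1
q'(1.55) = -76.27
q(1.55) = -42.57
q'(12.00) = -3983.00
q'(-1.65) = -59.31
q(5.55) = -1657.24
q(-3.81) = 434.88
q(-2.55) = 119.67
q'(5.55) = -875.07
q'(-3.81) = -360.45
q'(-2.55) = -154.17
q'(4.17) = -501.86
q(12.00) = -16117.00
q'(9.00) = -2258.00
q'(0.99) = -33.38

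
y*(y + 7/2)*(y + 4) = y^3 + 15*y^2/2 + 14*y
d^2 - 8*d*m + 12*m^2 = (d - 6*m)*(d - 2*m)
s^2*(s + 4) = s^3 + 4*s^2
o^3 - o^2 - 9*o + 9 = (o - 3)*(o - 1)*(o + 3)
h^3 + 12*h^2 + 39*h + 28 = (h + 1)*(h + 4)*(h + 7)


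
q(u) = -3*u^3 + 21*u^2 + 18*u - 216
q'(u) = -9*u^2 + 42*u + 18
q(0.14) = -213.08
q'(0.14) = 23.70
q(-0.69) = -217.44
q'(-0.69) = -15.26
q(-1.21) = -201.72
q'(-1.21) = -46.00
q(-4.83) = 525.00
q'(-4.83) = -394.82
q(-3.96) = 228.33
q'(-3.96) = -289.45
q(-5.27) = 711.46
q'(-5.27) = -453.30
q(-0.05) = -216.85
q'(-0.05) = 15.88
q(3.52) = -23.28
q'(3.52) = 54.33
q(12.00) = -2160.00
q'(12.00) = -774.00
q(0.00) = -216.00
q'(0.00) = 18.00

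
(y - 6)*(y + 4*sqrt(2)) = y^2 - 6*y + 4*sqrt(2)*y - 24*sqrt(2)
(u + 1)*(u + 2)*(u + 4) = u^3 + 7*u^2 + 14*u + 8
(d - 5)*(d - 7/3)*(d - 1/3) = d^3 - 23*d^2/3 + 127*d/9 - 35/9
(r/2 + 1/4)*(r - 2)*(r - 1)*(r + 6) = r^4/2 + 7*r^3/4 - 29*r^2/4 + 2*r + 3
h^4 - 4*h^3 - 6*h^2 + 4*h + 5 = (h - 5)*(h - 1)*(h + 1)^2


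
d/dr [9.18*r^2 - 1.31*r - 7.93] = 18.36*r - 1.31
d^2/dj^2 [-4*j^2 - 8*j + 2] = -8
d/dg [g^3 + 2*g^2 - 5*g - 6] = 3*g^2 + 4*g - 5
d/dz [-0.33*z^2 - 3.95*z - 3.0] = -0.66*z - 3.95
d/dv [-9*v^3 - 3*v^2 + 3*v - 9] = -27*v^2 - 6*v + 3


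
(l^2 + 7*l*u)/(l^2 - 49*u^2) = l/(l - 7*u)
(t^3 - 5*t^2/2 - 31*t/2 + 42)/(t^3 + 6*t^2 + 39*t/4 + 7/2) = 2*(2*t^3 - 5*t^2 - 31*t + 84)/(4*t^3 + 24*t^2 + 39*t + 14)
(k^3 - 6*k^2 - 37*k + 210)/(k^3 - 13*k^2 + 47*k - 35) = (k + 6)/(k - 1)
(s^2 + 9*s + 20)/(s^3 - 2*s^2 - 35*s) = (s + 4)/(s*(s - 7))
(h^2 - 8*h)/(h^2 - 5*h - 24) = h/(h + 3)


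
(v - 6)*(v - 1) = v^2 - 7*v + 6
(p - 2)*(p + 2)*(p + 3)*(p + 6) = p^4 + 9*p^3 + 14*p^2 - 36*p - 72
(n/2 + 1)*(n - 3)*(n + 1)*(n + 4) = n^4/2 + 2*n^3 - 7*n^2/2 - 17*n - 12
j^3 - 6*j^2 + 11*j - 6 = (j - 3)*(j - 2)*(j - 1)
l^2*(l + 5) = l^3 + 5*l^2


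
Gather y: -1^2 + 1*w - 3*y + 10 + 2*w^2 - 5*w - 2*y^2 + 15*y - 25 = 2*w^2 - 4*w - 2*y^2 + 12*y - 16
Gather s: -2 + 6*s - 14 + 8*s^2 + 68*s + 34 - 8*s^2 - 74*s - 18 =0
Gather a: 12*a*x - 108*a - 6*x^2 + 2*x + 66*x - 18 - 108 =a*(12*x - 108) - 6*x^2 + 68*x - 126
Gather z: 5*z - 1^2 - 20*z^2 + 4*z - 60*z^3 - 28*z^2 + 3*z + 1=-60*z^3 - 48*z^2 + 12*z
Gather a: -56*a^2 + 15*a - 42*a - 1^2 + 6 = -56*a^2 - 27*a + 5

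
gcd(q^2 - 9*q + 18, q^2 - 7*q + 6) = q - 6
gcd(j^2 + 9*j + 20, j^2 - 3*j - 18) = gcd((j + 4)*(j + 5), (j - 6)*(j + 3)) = 1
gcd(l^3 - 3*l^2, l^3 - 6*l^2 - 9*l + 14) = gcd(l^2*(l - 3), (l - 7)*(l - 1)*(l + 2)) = 1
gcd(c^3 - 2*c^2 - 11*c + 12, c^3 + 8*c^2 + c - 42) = c + 3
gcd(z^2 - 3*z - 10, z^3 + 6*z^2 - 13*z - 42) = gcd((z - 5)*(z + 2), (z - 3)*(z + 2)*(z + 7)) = z + 2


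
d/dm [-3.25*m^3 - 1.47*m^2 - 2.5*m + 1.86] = -9.75*m^2 - 2.94*m - 2.5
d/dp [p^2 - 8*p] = 2*p - 8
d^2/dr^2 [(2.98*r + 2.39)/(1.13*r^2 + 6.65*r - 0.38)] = ((2.26*r + 6.65)*(2.98*r + 2.39)*(4.52*r + 13.3) - (20.2044*r + 45.0354)*(1.13*r^2 + 6.65*r - 0.38))/(1.13*r^2 + 6.65*r - 0.38)^3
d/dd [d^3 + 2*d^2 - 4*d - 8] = 3*d^2 + 4*d - 4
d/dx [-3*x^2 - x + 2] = -6*x - 1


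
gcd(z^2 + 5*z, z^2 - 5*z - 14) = 1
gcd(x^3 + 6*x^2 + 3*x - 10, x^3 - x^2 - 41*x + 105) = 1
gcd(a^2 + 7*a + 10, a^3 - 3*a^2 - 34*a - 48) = a + 2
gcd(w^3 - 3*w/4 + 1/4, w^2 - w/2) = w - 1/2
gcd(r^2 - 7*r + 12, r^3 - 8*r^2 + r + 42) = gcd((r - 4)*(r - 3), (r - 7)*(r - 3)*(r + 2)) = r - 3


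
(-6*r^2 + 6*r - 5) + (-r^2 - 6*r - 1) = -7*r^2 - 6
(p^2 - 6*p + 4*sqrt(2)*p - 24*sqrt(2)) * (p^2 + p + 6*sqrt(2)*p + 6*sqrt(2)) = p^4 - 5*p^3 + 10*sqrt(2)*p^3 - 50*sqrt(2)*p^2 + 42*p^2 - 240*p - 60*sqrt(2)*p - 288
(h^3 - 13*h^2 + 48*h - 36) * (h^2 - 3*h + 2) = h^5 - 16*h^4 + 89*h^3 - 206*h^2 + 204*h - 72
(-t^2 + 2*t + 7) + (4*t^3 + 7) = 4*t^3 - t^2 + 2*t + 14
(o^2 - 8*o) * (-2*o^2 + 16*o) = -2*o^4 + 32*o^3 - 128*o^2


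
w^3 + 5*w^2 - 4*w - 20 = (w - 2)*(w + 2)*(w + 5)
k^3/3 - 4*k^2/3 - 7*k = k*(k/3 + 1)*(k - 7)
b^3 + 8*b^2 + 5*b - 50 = (b - 2)*(b + 5)^2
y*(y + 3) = y^2 + 3*y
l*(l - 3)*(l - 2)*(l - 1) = l^4 - 6*l^3 + 11*l^2 - 6*l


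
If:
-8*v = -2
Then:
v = 1/4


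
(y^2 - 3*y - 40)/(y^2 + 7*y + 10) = (y - 8)/(y + 2)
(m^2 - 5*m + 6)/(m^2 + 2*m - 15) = (m - 2)/(m + 5)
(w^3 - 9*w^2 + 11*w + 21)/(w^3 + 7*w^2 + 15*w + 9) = (w^2 - 10*w + 21)/(w^2 + 6*w + 9)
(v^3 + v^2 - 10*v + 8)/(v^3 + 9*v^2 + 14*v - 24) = (v - 2)/(v + 6)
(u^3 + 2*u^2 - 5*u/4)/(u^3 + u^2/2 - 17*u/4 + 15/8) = 2*u/(2*u - 3)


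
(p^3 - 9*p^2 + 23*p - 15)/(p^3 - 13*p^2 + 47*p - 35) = (p - 3)/(p - 7)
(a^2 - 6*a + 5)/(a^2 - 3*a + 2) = (a - 5)/(a - 2)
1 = 1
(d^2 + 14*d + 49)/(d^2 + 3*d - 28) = (d + 7)/(d - 4)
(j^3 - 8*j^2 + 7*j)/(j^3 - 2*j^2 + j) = (j - 7)/(j - 1)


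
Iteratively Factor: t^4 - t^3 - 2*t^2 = (t - 2)*(t^3 + t^2) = (t - 2)*(t + 1)*(t^2) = t*(t - 2)*(t + 1)*(t)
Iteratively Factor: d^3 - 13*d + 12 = (d - 1)*(d^2 + d - 12) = (d - 1)*(d + 4)*(d - 3)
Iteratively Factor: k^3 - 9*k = (k + 3)*(k^2 - 3*k) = (k - 3)*(k + 3)*(k)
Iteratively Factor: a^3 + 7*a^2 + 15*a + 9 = (a + 3)*(a^2 + 4*a + 3) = (a + 1)*(a + 3)*(a + 3)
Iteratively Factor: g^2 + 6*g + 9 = (g + 3)*(g + 3)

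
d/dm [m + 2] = 1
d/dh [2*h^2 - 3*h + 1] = 4*h - 3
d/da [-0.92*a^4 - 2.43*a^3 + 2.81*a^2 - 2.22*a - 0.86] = -3.68*a^3 - 7.29*a^2 + 5.62*a - 2.22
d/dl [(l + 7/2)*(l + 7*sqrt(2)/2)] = 2*l + 7/2 + 7*sqrt(2)/2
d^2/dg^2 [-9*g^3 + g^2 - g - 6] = 2 - 54*g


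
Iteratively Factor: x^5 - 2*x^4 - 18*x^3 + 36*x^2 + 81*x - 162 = (x + 3)*(x^4 - 5*x^3 - 3*x^2 + 45*x - 54) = (x - 2)*(x + 3)*(x^3 - 3*x^2 - 9*x + 27) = (x - 3)*(x - 2)*(x + 3)*(x^2 - 9) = (x - 3)^2*(x - 2)*(x + 3)*(x + 3)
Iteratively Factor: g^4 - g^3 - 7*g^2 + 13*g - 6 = (g - 1)*(g^3 - 7*g + 6) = (g - 2)*(g - 1)*(g^2 + 2*g - 3) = (g - 2)*(g - 1)*(g + 3)*(g - 1)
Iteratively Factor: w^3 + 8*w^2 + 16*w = (w + 4)*(w^2 + 4*w) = w*(w + 4)*(w + 4)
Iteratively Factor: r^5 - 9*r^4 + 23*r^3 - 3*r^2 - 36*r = (r - 4)*(r^4 - 5*r^3 + 3*r^2 + 9*r) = (r - 4)*(r - 3)*(r^3 - 2*r^2 - 3*r) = r*(r - 4)*(r - 3)*(r^2 - 2*r - 3) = r*(r - 4)*(r - 3)*(r + 1)*(r - 3)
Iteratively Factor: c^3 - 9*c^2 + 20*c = (c - 5)*(c^2 - 4*c) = c*(c - 5)*(c - 4)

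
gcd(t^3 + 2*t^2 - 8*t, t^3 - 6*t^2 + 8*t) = t^2 - 2*t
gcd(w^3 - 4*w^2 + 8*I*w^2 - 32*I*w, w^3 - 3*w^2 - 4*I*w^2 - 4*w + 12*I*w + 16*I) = w - 4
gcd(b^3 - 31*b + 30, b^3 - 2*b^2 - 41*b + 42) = b^2 + 5*b - 6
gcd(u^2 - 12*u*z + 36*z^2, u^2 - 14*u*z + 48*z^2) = -u + 6*z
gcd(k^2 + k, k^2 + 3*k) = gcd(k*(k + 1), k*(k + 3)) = k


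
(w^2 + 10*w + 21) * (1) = w^2 + 10*w + 21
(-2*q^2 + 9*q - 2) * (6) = -12*q^2 + 54*q - 12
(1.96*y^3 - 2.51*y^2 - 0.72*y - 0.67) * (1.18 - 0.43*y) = -0.8428*y^4 + 3.3921*y^3 - 2.6522*y^2 - 0.5615*y - 0.7906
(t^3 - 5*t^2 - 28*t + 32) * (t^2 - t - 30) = t^5 - 6*t^4 - 53*t^3 + 210*t^2 + 808*t - 960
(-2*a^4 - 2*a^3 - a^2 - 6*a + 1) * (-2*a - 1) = 4*a^5 + 6*a^4 + 4*a^3 + 13*a^2 + 4*a - 1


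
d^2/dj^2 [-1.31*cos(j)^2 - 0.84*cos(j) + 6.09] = 0.84*cos(j) + 2.62*cos(2*j)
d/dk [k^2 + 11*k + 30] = 2*k + 11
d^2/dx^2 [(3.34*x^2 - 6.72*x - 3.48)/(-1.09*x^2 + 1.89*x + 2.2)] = (2.20659600000003*x^3 - 23.248392*x^2 + 53.672472*x - 46.662824)/(1.295029*x^6 - 6.736527*x^5 + 3.839307*x^4 + 20.442051*x^3 - 7.74906*x^2 - 27.4428*x - 10.648)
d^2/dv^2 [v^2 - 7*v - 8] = 2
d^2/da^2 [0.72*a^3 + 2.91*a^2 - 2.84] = 4.32*a + 5.82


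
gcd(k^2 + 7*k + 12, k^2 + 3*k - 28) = 1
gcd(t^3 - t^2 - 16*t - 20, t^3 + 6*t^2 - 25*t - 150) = t - 5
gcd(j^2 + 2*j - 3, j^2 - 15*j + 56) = 1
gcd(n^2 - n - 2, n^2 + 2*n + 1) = n + 1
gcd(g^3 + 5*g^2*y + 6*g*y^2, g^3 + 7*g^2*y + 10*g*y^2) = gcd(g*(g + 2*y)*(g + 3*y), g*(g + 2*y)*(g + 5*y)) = g^2 + 2*g*y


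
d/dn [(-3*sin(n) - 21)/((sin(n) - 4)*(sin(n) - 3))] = 3*(sin(n)^2 + 14*sin(n) - 61)*cos(n)/((sin(n) - 4)^2*(sin(n) - 3)^2)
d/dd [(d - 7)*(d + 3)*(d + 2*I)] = 3*d^2 + 4*d*(-2 + I) - 21 - 8*I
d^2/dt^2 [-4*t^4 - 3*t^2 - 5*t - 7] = -48*t^2 - 6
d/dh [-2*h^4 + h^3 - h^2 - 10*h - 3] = -8*h^3 + 3*h^2 - 2*h - 10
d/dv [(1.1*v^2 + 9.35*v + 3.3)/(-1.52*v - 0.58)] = (-1.672*v^2 - 1.276*v - 0.406999999999999)/(2.3104*v^2 + 1.7632*v + 0.3364)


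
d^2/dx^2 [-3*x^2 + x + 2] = -6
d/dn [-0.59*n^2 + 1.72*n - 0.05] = 1.72 - 1.18*n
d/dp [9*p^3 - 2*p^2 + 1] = p*(27*p - 4)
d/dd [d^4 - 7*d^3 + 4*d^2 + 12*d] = 4*d^3 - 21*d^2 + 8*d + 12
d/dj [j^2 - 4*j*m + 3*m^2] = 2*j - 4*m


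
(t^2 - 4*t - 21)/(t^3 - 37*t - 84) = 1/(t + 4)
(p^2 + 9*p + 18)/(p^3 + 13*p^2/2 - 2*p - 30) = 2*(p + 3)/(2*p^2 + p - 10)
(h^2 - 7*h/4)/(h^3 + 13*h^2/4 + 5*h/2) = (4*h - 7)/(4*h^2 + 13*h + 10)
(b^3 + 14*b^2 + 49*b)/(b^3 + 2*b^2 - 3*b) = (b^2 + 14*b + 49)/(b^2 + 2*b - 3)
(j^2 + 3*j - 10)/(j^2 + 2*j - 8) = (j + 5)/(j + 4)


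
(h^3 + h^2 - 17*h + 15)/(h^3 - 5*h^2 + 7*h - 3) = (h + 5)/(h - 1)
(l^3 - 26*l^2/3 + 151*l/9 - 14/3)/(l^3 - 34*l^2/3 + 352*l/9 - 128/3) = (9*l^2 - 24*l + 7)/(9*l^2 - 48*l + 64)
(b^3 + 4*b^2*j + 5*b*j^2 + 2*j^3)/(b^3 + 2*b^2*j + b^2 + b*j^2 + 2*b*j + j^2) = (b + 2*j)/(b + 1)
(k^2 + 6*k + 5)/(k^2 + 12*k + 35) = (k + 1)/(k + 7)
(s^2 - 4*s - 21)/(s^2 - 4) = (s^2 - 4*s - 21)/(s^2 - 4)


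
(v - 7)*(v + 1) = v^2 - 6*v - 7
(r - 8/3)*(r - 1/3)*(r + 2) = r^3 - r^2 - 46*r/9 + 16/9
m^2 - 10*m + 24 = (m - 6)*(m - 4)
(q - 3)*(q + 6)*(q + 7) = q^3 + 10*q^2 + 3*q - 126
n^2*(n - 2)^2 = n^4 - 4*n^3 + 4*n^2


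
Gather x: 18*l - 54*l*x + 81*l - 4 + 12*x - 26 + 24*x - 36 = 99*l + x*(36 - 54*l) - 66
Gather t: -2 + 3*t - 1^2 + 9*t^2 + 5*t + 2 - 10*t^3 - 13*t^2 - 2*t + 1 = -10*t^3 - 4*t^2 + 6*t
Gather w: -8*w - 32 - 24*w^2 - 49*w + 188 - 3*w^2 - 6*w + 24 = -27*w^2 - 63*w + 180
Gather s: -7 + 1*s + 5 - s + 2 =0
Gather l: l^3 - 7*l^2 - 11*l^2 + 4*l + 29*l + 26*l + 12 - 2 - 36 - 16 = l^3 - 18*l^2 + 59*l - 42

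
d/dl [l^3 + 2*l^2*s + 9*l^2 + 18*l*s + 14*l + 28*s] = 3*l^2 + 4*l*s + 18*l + 18*s + 14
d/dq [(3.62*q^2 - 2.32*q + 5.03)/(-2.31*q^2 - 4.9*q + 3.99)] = (-23.0972*q^2 + 52.1262*q + 15.3902)/(5.3361*q^4 + 22.638*q^3 + 5.5762*q^2 - 39.102*q + 15.9201)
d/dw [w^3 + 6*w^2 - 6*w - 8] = 3*w^2 + 12*w - 6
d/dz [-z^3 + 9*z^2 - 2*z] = -3*z^2 + 18*z - 2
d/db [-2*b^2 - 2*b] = -4*b - 2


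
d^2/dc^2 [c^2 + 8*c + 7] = 2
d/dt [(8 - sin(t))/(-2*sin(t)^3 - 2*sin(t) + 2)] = (-2*sin(t)^3 + 24*sin(t)^2 + 7)*cos(t)/(2*(sin(t)^3 + sin(t) - 1)^2)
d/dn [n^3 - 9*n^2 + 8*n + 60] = 3*n^2 - 18*n + 8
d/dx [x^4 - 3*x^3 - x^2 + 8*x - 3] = 4*x^3 - 9*x^2 - 2*x + 8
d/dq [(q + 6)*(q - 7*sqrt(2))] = 2*q - 7*sqrt(2) + 6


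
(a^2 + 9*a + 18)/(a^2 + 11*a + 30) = (a + 3)/(a + 5)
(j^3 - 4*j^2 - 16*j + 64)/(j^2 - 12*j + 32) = (j^2 - 16)/(j - 8)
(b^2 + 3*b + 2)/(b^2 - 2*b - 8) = (b + 1)/(b - 4)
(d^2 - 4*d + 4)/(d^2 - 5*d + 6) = (d - 2)/(d - 3)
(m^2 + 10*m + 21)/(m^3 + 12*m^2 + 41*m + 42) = 1/(m + 2)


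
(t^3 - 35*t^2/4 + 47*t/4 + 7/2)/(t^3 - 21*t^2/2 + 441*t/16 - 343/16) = 4*(4*t^2 - 7*t - 2)/(16*t^2 - 56*t + 49)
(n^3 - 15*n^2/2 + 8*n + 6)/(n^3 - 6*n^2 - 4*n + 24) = (n + 1/2)/(n + 2)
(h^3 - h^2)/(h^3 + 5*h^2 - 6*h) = h/(h + 6)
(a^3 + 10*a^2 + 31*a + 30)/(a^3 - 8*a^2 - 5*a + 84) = (a^2 + 7*a + 10)/(a^2 - 11*a + 28)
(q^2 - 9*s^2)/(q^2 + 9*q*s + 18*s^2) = (q - 3*s)/(q + 6*s)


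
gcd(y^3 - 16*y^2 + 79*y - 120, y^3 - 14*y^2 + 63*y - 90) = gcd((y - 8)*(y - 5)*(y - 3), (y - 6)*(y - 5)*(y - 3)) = y^2 - 8*y + 15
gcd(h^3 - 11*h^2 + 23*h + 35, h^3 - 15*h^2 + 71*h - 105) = h^2 - 12*h + 35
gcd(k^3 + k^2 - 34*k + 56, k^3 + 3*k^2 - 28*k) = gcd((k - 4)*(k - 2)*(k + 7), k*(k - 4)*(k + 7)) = k^2 + 3*k - 28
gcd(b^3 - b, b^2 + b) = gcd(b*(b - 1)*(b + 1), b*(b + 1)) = b^2 + b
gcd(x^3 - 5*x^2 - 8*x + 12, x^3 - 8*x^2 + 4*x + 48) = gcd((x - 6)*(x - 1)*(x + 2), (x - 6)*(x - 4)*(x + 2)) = x^2 - 4*x - 12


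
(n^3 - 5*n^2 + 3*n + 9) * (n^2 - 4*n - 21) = n^5 - 9*n^4 + 2*n^3 + 102*n^2 - 99*n - 189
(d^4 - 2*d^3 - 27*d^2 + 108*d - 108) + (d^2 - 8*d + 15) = d^4 - 2*d^3 - 26*d^2 + 100*d - 93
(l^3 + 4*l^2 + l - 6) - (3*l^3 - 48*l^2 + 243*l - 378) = -2*l^3 + 52*l^2 - 242*l + 372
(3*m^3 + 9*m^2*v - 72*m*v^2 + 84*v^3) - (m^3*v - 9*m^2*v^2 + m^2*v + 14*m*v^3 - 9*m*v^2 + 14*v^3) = -m^3*v + 3*m^3 + 9*m^2*v^2 + 8*m^2*v - 14*m*v^3 - 63*m*v^2 + 70*v^3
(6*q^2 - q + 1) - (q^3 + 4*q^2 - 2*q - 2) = -q^3 + 2*q^2 + q + 3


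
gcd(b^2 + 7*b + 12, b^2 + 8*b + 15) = b + 3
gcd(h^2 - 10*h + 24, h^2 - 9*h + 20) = h - 4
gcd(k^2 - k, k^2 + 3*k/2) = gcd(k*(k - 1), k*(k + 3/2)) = k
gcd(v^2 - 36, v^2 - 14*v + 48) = v - 6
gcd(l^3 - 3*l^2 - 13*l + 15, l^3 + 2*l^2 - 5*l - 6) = l + 3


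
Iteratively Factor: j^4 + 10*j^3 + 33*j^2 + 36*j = (j + 4)*(j^3 + 6*j^2 + 9*j) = j*(j + 4)*(j^2 + 6*j + 9) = j*(j + 3)*(j + 4)*(j + 3)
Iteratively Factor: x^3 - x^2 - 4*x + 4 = (x - 1)*(x^2 - 4) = (x - 1)*(x + 2)*(x - 2)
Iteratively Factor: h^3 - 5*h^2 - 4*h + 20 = (h - 2)*(h^2 - 3*h - 10) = (h - 2)*(h + 2)*(h - 5)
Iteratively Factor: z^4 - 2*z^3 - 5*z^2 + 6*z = (z - 3)*(z^3 + z^2 - 2*z) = (z - 3)*(z - 1)*(z^2 + 2*z) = (z - 3)*(z - 1)*(z + 2)*(z)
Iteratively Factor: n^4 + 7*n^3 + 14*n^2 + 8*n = (n + 1)*(n^3 + 6*n^2 + 8*n) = (n + 1)*(n + 4)*(n^2 + 2*n) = n*(n + 1)*(n + 4)*(n + 2)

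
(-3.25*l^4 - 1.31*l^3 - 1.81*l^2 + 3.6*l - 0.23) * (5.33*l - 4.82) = -17.3225*l^5 + 8.6827*l^4 - 3.3331*l^3 + 27.9122*l^2 - 18.5779*l + 1.1086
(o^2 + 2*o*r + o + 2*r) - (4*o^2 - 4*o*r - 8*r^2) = -3*o^2 + 6*o*r + o + 8*r^2 + 2*r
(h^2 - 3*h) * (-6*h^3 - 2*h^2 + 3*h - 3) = -6*h^5 + 16*h^4 + 9*h^3 - 12*h^2 + 9*h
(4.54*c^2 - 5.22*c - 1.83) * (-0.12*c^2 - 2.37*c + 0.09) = -0.5448*c^4 - 10.1334*c^3 + 12.9996*c^2 + 3.8673*c - 0.1647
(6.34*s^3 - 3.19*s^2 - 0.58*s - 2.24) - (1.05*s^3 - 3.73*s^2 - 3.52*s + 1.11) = 5.29*s^3 + 0.54*s^2 + 2.94*s - 3.35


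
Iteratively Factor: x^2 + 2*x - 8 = (x + 4)*(x - 2)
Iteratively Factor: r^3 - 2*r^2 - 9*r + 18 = (r + 3)*(r^2 - 5*r + 6) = (r - 3)*(r + 3)*(r - 2)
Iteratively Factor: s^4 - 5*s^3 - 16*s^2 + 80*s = (s)*(s^3 - 5*s^2 - 16*s + 80) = s*(s + 4)*(s^2 - 9*s + 20) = s*(s - 4)*(s + 4)*(s - 5)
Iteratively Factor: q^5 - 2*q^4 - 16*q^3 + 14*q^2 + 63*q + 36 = (q + 1)*(q^4 - 3*q^3 - 13*q^2 + 27*q + 36) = (q - 4)*(q + 1)*(q^3 + q^2 - 9*q - 9) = (q - 4)*(q + 1)*(q + 3)*(q^2 - 2*q - 3) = (q - 4)*(q + 1)^2*(q + 3)*(q - 3)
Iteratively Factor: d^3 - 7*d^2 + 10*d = (d)*(d^2 - 7*d + 10) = d*(d - 2)*(d - 5)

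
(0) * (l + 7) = 0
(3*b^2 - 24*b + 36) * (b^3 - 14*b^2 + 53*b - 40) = 3*b^5 - 66*b^4 + 531*b^3 - 1896*b^2 + 2868*b - 1440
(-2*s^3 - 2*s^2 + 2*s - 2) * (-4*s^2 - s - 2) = 8*s^5 + 10*s^4 - 2*s^3 + 10*s^2 - 2*s + 4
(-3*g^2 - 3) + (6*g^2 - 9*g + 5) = 3*g^2 - 9*g + 2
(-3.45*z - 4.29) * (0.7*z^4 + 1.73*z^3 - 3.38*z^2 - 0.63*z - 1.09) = -2.415*z^5 - 8.9715*z^4 + 4.2393*z^3 + 16.6737*z^2 + 6.4632*z + 4.6761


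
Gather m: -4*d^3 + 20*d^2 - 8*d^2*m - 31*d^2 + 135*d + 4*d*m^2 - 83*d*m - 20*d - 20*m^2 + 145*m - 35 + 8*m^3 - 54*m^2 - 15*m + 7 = -4*d^3 - 11*d^2 + 115*d + 8*m^3 + m^2*(4*d - 74) + m*(-8*d^2 - 83*d + 130) - 28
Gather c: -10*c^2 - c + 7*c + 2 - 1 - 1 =-10*c^2 + 6*c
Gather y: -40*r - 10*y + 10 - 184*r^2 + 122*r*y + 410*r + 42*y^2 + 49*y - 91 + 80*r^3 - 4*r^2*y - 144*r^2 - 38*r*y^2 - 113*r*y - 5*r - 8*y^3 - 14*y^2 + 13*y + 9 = 80*r^3 - 328*r^2 + 365*r - 8*y^3 + y^2*(28 - 38*r) + y*(-4*r^2 + 9*r + 52) - 72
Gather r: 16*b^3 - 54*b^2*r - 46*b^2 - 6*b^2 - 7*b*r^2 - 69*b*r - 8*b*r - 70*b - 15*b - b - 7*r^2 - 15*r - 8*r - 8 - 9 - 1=16*b^3 - 52*b^2 - 86*b + r^2*(-7*b - 7) + r*(-54*b^2 - 77*b - 23) - 18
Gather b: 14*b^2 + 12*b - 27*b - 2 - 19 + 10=14*b^2 - 15*b - 11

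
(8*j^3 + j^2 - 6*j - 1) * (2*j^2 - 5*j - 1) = 16*j^5 - 38*j^4 - 25*j^3 + 27*j^2 + 11*j + 1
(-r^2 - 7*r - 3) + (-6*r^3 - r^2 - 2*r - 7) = -6*r^3 - 2*r^2 - 9*r - 10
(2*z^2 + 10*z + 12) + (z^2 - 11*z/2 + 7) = 3*z^2 + 9*z/2 + 19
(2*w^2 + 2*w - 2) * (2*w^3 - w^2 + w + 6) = 4*w^5 + 2*w^4 - 4*w^3 + 16*w^2 + 10*w - 12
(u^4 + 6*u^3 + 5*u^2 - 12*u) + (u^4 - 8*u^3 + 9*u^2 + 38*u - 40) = 2*u^4 - 2*u^3 + 14*u^2 + 26*u - 40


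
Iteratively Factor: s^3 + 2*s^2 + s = (s)*(s^2 + 2*s + 1) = s*(s + 1)*(s + 1)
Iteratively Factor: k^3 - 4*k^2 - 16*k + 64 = (k - 4)*(k^2 - 16) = (k - 4)^2*(k + 4)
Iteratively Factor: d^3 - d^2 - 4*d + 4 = (d + 2)*(d^2 - 3*d + 2) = (d - 2)*(d + 2)*(d - 1)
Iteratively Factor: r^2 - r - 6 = (r + 2)*(r - 3)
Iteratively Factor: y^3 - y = (y)*(y^2 - 1) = y*(y + 1)*(y - 1)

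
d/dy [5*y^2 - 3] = 10*y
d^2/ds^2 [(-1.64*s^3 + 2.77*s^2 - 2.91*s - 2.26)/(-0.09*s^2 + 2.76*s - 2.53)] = (22.909878*s^3 - 64.816542*s^2 + 55.64091*s + 38.581258)/(0.000729*s^6 - 0.067068*s^5 + 2.118231*s^4 - 24.795288*s^3 + 59.545827*s^2 - 52.999452*s + 16.194277)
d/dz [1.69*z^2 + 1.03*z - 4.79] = 3.38*z + 1.03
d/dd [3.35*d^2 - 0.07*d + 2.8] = 6.7*d - 0.07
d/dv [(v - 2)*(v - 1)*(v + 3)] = 3*v^2 - 7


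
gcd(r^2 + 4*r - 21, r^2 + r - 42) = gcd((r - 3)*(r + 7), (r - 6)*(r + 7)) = r + 7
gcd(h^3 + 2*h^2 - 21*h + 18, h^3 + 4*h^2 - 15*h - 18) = h^2 + 3*h - 18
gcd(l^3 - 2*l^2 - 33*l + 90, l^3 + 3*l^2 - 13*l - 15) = l - 3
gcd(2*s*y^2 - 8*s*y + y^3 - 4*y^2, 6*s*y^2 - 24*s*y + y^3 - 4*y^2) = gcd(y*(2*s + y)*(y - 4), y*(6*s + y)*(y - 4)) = y^2 - 4*y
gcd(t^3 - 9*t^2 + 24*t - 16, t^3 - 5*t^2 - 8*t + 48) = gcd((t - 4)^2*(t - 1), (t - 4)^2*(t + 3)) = t^2 - 8*t + 16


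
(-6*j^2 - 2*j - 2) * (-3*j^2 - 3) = 18*j^4 + 6*j^3 + 24*j^2 + 6*j + 6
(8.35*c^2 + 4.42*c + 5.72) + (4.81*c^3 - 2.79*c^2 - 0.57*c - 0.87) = 4.81*c^3 + 5.56*c^2 + 3.85*c + 4.85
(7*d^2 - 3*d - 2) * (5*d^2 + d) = 35*d^4 - 8*d^3 - 13*d^2 - 2*d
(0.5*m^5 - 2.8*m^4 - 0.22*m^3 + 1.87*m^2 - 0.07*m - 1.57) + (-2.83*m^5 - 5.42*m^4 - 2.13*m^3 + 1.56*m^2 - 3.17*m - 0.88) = -2.33*m^5 - 8.22*m^4 - 2.35*m^3 + 3.43*m^2 - 3.24*m - 2.45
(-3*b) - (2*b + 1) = -5*b - 1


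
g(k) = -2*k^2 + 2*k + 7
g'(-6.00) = 26.00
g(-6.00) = -77.00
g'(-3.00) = 14.00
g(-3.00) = -17.00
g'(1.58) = -4.32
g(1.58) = 5.17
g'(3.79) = -13.16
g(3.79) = -14.15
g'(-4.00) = 18.00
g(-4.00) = -33.00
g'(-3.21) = 14.84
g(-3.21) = -20.03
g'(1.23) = -2.92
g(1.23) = 6.43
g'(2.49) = -7.96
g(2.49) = -0.42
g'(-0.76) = 5.04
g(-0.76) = 4.32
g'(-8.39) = 35.56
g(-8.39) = -150.56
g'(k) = 2 - 4*k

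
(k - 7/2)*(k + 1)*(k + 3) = k^3 + k^2/2 - 11*k - 21/2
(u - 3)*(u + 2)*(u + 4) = u^3 + 3*u^2 - 10*u - 24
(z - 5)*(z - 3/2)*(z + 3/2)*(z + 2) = z^4 - 3*z^3 - 49*z^2/4 + 27*z/4 + 45/2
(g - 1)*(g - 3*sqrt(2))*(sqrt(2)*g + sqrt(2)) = sqrt(2)*g^3 - 6*g^2 - sqrt(2)*g + 6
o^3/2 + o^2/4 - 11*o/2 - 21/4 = (o/2 + 1/2)*(o - 7/2)*(o + 3)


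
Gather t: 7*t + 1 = 7*t + 1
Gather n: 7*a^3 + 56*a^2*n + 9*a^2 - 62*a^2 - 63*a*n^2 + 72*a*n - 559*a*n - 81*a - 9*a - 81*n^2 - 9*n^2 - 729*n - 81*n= 7*a^3 - 53*a^2 - 90*a + n^2*(-63*a - 90) + n*(56*a^2 - 487*a - 810)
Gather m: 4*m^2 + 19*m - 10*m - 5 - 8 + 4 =4*m^2 + 9*m - 9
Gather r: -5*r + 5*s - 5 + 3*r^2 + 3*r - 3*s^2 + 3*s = 3*r^2 - 2*r - 3*s^2 + 8*s - 5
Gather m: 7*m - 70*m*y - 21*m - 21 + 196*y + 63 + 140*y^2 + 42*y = m*(-70*y - 14) + 140*y^2 + 238*y + 42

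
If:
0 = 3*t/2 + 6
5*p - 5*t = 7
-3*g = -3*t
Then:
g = -4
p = -13/5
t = -4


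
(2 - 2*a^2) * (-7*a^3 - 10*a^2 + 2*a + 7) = 14*a^5 + 20*a^4 - 18*a^3 - 34*a^2 + 4*a + 14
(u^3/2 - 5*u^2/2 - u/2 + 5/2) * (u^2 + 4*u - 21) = u^5/2 - u^4/2 - 21*u^3 + 53*u^2 + 41*u/2 - 105/2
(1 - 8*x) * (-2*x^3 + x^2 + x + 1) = 16*x^4 - 10*x^3 - 7*x^2 - 7*x + 1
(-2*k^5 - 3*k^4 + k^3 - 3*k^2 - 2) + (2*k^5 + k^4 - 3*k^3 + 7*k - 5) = -2*k^4 - 2*k^3 - 3*k^2 + 7*k - 7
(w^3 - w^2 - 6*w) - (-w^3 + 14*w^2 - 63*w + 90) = 2*w^3 - 15*w^2 + 57*w - 90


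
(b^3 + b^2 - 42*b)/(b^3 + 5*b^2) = (b^2 + b - 42)/(b*(b + 5))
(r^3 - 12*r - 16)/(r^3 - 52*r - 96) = (-r^3 + 12*r + 16)/(-r^3 + 52*r + 96)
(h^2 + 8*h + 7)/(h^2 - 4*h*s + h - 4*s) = (-h - 7)/(-h + 4*s)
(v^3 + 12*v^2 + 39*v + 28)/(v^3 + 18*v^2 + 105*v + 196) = (v + 1)/(v + 7)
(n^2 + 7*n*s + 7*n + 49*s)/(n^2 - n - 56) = (n + 7*s)/(n - 8)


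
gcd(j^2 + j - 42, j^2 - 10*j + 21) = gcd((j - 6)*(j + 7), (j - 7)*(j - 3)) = 1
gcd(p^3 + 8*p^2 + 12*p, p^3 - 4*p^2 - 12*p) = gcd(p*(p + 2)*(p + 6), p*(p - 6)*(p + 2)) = p^2 + 2*p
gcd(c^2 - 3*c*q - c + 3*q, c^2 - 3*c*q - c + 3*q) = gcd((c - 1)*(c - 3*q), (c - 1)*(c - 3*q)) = -c^2 + 3*c*q + c - 3*q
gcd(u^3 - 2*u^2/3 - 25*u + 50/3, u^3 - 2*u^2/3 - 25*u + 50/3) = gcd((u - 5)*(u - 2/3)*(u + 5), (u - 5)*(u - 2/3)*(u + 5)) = u^3 - 2*u^2/3 - 25*u + 50/3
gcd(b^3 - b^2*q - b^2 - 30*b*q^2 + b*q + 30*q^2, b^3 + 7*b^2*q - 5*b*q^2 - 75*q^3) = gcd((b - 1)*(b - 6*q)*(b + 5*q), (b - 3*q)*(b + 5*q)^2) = b + 5*q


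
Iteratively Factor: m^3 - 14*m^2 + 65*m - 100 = (m - 4)*(m^2 - 10*m + 25) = (m - 5)*(m - 4)*(m - 5)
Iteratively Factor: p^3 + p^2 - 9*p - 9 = (p - 3)*(p^2 + 4*p + 3) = (p - 3)*(p + 1)*(p + 3)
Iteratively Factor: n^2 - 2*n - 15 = (n - 5)*(n + 3)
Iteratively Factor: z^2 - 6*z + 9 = (z - 3)*(z - 3)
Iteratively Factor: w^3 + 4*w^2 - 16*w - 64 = (w + 4)*(w^2 - 16) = (w + 4)^2*(w - 4)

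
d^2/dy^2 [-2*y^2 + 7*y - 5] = -4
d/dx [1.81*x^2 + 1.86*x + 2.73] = 3.62*x + 1.86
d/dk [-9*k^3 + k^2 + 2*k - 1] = -27*k^2 + 2*k + 2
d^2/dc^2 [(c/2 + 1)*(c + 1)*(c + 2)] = 3*c + 5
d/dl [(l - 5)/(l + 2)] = 7/(l + 2)^2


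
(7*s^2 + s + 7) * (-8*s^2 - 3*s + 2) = -56*s^4 - 29*s^3 - 45*s^2 - 19*s + 14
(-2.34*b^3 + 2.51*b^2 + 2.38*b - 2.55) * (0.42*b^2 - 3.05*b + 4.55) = -0.9828*b^5 + 8.1912*b^4 - 17.3029*b^3 + 3.0905*b^2 + 18.6065*b - 11.6025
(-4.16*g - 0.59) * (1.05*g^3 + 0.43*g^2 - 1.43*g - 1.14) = -4.368*g^4 - 2.4083*g^3 + 5.6951*g^2 + 5.5861*g + 0.6726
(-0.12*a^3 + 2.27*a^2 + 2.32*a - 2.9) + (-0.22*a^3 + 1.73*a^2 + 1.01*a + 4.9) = -0.34*a^3 + 4.0*a^2 + 3.33*a + 2.0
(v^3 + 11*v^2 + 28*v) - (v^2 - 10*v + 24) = v^3 + 10*v^2 + 38*v - 24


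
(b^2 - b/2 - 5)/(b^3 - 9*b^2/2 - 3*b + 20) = 1/(b - 4)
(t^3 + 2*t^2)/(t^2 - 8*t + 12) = t^2*(t + 2)/(t^2 - 8*t + 12)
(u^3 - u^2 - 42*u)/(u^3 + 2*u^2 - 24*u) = (u - 7)/(u - 4)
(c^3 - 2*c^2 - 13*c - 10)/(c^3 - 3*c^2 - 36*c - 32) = (c^2 - 3*c - 10)/(c^2 - 4*c - 32)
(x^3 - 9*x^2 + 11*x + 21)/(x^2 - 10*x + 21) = x + 1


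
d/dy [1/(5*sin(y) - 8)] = -5*cos(y)/(5*sin(y) - 8)^2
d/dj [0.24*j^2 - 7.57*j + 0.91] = 0.48*j - 7.57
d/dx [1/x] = -1/x^2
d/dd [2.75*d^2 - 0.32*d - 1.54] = 5.5*d - 0.32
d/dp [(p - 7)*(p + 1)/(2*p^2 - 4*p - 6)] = 2/(p^2 - 6*p + 9)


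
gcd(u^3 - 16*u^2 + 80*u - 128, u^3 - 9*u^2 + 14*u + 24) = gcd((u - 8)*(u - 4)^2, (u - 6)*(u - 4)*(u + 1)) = u - 4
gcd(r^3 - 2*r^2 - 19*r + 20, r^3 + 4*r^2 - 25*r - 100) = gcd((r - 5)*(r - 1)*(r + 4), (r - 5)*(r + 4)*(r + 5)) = r^2 - r - 20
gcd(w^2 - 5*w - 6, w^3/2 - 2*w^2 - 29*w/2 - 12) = w + 1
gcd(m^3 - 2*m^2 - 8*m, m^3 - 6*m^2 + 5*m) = m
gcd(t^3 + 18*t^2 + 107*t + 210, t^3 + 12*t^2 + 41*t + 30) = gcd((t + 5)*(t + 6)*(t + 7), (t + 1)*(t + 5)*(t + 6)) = t^2 + 11*t + 30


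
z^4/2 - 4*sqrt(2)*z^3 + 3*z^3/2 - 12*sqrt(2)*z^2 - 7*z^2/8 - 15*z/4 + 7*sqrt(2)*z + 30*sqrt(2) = (z/2 + 1)*(z - 3/2)*(z + 5/2)*(z - 8*sqrt(2))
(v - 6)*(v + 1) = v^2 - 5*v - 6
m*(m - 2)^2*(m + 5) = m^4 + m^3 - 16*m^2 + 20*m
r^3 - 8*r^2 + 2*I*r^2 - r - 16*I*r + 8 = (r - 8)*(r + I)^2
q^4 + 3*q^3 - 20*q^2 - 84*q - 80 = (q - 5)*(q + 2)^2*(q + 4)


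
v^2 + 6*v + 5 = (v + 1)*(v + 5)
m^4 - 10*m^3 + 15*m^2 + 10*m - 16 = (m - 8)*(m - 2)*(m - 1)*(m + 1)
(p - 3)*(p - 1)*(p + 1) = p^3 - 3*p^2 - p + 3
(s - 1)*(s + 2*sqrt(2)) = s^2 - s + 2*sqrt(2)*s - 2*sqrt(2)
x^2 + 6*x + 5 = (x + 1)*(x + 5)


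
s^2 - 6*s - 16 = (s - 8)*(s + 2)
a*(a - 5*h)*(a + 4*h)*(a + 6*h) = a^4 + 5*a^3*h - 26*a^2*h^2 - 120*a*h^3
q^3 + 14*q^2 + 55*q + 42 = (q + 1)*(q + 6)*(q + 7)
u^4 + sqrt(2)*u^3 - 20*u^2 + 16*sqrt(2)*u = u*(u - 2*sqrt(2))*(u - sqrt(2))*(u + 4*sqrt(2))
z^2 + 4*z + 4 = (z + 2)^2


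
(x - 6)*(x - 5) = x^2 - 11*x + 30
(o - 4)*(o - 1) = o^2 - 5*o + 4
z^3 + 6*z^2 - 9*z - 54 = (z - 3)*(z + 3)*(z + 6)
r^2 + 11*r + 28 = (r + 4)*(r + 7)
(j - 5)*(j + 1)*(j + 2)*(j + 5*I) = j^4 - 2*j^3 + 5*I*j^3 - 13*j^2 - 10*I*j^2 - 10*j - 65*I*j - 50*I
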